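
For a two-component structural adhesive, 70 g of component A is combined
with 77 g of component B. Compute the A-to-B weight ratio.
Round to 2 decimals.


Weight ratio A:B = 70 / 77
= 0.91

0.91


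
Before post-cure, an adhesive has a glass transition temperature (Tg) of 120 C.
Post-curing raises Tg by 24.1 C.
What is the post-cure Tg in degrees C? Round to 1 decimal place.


Tg_post = Tg_base + delta_Tg
= 120 + 24.1
= 144.1 C

144.1


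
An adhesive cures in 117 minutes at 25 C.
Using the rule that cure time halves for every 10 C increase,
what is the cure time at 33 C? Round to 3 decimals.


Factor = 2^((33 - 25) / 10) = 1.7411
Cure time = 117 / 1.7411
= 67.199 minutes

67.199


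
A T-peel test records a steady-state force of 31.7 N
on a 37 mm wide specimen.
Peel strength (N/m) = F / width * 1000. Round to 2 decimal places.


Peel strength = 31.7 / 37 * 1000
= 856.76 N/m

856.76


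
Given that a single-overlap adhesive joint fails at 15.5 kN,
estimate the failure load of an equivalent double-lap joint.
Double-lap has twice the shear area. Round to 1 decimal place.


Double-lap factor = 2
Expected load = 15.5 * 2 = 31.0 kN

31.0


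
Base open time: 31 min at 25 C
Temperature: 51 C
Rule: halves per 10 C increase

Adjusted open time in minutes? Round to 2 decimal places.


Acceleration = 2^((51-25)/10) = 6.0629
Open time = 31 / 6.0629 = 5.11 min

5.11


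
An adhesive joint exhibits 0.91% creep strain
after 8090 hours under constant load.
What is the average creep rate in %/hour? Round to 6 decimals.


Creep rate = strain / time
= 0.91 / 8090
= 0.000112 %/h

0.000112


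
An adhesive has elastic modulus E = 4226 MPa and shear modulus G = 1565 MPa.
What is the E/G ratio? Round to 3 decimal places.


E/G = 4226 / 1565 = 2.700

2.700


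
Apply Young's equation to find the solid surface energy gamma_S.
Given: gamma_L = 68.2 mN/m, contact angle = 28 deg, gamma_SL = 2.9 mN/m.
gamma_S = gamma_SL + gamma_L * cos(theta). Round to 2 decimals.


theta_rad = 28 * pi/180 = 0.488692
gamma_S = 2.9 + 68.2 * cos(0.488692)
= 63.12 mN/m

63.12


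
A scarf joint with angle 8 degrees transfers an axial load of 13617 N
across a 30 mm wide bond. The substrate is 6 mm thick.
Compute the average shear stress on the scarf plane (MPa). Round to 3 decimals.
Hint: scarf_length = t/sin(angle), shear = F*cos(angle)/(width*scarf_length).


scarf_length = 6 / sin(8 deg) = 43.1118 mm
cos(8 deg) = 0.990268
shear stress = 13617 * 0.990268 / (30 * 43.1118)
= 10.426 MPa

10.426


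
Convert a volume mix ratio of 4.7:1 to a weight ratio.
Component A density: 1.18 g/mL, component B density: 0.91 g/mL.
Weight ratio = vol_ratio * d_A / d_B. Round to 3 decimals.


= 4.7 * 1.18 / 0.91 = 6.095

6.095


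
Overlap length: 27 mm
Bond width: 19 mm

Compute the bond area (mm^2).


Bond area = 27 * 19 = 513 mm^2

513


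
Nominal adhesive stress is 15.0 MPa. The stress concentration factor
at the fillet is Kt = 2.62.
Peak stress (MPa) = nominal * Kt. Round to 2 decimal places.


Peak = 15.0 * 2.62 = 39.30 MPa

39.30


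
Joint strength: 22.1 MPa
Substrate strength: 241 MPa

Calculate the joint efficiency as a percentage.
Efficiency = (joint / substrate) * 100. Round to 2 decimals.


Efficiency = (22.1 / 241) * 100 = 9.17%

9.17


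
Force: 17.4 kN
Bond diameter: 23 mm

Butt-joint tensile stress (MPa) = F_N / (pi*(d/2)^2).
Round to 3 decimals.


F_N = 17.4 * 1000 = 17400.0 N
A = pi*(11.5)^2 = 415.4756 mm^2
stress = 17400.0 / 415.4756 = 41.880 MPa

41.880


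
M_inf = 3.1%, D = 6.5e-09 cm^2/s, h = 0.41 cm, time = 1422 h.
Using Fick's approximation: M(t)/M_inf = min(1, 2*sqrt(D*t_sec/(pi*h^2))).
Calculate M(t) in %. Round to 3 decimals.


t = 5119200 s
ratio = min(1, 2*sqrt(6.5e-09*5119200/(pi*0.1681)))
= 0.502029
M(t) = 3.1 * 0.502029 = 1.556%

1.556


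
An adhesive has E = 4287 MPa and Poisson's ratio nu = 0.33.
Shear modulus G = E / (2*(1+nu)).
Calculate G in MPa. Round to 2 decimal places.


G = 4287 / (2*(1+0.33))
= 4287 / 2.66
= 1611.65 MPa

1611.65


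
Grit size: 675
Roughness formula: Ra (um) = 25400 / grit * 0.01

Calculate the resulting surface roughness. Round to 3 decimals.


Ra = 25400 / 675 * 0.01
= 0.376 um

0.376


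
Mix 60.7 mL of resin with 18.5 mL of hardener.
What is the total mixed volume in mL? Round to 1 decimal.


Total = 60.7 + 18.5 = 79.2 mL

79.2


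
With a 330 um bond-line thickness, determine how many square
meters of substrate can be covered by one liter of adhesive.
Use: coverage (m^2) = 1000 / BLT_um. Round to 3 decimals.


Coverage = 1000 / 330 = 3.030 m^2

3.030


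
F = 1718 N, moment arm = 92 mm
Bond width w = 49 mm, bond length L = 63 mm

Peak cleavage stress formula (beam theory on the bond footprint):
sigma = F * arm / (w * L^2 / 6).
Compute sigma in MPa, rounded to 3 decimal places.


sigma = (1718 * 92) / (49 * 3969 / 6)
= 158056 * 6 / 194481
= 948336 / 194481
= 4.876 MPa

4.876


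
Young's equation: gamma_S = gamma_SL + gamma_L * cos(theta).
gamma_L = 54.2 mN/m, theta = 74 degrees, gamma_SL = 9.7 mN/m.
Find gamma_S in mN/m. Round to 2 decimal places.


cos(74 deg) = 0.275637
gamma_S = 9.7 + 54.2 * 0.275637
= 24.64 mN/m

24.64


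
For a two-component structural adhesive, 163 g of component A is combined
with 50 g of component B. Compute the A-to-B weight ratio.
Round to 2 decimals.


Weight ratio A:B = 163 / 50
= 3.26

3.26


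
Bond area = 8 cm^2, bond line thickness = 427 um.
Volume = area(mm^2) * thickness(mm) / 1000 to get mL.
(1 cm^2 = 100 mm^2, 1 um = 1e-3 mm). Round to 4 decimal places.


area_mm2 = 8 * 100 = 800
blt_mm = 427 * 1e-3 = 0.427
vol_mm3 = 800 * 0.427 = 341.6
vol_mL = 341.6 / 1000 = 0.3416 mL

0.3416


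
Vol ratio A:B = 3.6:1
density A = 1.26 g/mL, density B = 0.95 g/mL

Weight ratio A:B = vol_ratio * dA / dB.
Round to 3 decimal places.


Weight ratio = 3.6 * 1.26 / 0.95
= 4.775

4.775


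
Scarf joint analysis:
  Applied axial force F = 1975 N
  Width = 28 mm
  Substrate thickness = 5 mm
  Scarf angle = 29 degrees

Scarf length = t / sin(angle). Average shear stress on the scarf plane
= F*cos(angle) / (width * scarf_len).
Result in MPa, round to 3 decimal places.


Scarf length = 5 / sin(29 deg) = 10.3133 mm
cos(29 deg) = 0.874620
Shear = 1975 * 0.874620 / (28 * 10.3133)
= 5.982 MPa

5.982


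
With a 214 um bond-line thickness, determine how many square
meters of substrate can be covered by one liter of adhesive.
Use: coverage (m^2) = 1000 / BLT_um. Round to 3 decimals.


Coverage = 1000 / 214 = 4.673 m^2

4.673


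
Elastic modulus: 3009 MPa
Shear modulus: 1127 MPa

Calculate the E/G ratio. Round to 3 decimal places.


E / G = 3009 / 1127 = 2.670

2.670


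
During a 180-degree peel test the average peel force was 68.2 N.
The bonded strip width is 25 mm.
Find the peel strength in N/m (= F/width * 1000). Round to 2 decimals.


Peel strength = F/width * 1000
= 68.2 / 25 * 1000
= 2728.00 N/m

2728.00


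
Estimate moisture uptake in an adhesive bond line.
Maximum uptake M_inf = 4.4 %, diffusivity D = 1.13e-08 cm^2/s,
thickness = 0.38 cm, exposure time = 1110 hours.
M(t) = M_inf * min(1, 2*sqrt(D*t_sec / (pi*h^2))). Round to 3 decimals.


Convert time: 1110 h = 3996000 s
ratio = min(1, 2*sqrt(1.13e-08*3996000/(pi*0.38^2)))
= 0.630991
M(t) = 4.4 * 0.630991 = 2.776%

2.776


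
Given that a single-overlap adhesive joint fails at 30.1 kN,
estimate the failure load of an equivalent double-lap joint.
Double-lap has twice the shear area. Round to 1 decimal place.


Double-lap factor = 2
Expected load = 30.1 * 2 = 60.2 kN

60.2


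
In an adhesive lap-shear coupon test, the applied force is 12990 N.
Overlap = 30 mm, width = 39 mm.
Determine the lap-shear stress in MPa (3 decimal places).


stress = F / (overlap * width)
= 12990 / (30 * 39)
= 11.103 MPa

11.103


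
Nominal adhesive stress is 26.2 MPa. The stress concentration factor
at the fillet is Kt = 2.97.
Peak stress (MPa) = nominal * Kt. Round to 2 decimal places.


Peak = 26.2 * 2.97 = 77.81 MPa

77.81


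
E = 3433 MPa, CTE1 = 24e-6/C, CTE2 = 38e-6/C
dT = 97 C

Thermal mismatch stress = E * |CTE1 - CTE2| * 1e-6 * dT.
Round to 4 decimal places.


= 3433 * 14e-6 * 97
= 4.6620 MPa

4.6620


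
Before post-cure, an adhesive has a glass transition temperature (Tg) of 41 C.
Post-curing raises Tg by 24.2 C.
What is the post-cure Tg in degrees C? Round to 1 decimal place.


Tg_post = Tg_base + delta_Tg
= 41 + 24.2
= 65.2 C

65.2


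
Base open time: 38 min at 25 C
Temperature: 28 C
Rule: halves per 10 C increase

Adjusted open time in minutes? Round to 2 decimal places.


Acceleration = 2^((28-25)/10) = 1.2311
Open time = 38 / 1.2311 = 30.87 min

30.87


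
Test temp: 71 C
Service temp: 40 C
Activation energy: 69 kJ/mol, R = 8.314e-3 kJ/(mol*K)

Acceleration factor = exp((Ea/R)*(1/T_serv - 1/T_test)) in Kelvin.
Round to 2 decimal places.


AF = exp((69/0.008314)*(1/313.15 - 1/344.15))
= 10.88

10.88


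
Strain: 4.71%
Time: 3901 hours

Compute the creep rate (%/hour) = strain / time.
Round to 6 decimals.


Creep rate = 4.71 / 3901
= 0.001207 %/h

0.001207


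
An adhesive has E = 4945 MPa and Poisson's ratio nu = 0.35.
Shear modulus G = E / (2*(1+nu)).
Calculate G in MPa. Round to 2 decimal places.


G = 4945 / (2*(1+0.35))
= 4945 / 2.70
= 1831.48 MPa

1831.48


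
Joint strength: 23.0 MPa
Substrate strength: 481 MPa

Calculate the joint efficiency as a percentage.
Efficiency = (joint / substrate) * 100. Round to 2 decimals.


Efficiency = (23.0 / 481) * 100 = 4.78%

4.78


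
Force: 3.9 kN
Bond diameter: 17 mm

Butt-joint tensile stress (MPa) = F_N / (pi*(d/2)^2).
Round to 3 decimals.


F_N = 3.9 * 1000 = 3900.0 N
A = pi*(8.5)^2 = 226.9801 mm^2
stress = 3900.0 / 226.9801 = 17.182 MPa

17.182


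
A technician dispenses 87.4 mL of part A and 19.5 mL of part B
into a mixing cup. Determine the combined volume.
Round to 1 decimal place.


Combined volume = 87.4 + 19.5
= 106.9 mL

106.9


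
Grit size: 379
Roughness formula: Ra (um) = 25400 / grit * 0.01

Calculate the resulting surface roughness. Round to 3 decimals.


Ra = 25400 / 379 * 0.01
= 0.670 um

0.670


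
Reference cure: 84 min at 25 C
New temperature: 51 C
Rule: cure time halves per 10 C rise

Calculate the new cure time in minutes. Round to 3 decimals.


factor = 2^((51-25)/10) = 6.0629
t_new = 84 / 6.0629 = 13.855 min

13.855


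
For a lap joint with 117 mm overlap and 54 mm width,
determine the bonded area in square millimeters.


Area = 117 * 54 = 6318 mm^2

6318


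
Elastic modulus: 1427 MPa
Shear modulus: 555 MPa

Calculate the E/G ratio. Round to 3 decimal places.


E / G = 1427 / 555 = 2.571

2.571


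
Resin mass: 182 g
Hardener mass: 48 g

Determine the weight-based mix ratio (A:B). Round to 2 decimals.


Ratio = 182 / 48 = 3.79

3.79


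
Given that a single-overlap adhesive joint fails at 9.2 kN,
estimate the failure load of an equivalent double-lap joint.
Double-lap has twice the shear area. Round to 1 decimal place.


Double-lap factor = 2
Expected load = 9.2 * 2 = 18.4 kN

18.4


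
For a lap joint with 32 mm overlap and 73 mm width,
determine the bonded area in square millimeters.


Area = 32 * 73 = 2336 mm^2

2336


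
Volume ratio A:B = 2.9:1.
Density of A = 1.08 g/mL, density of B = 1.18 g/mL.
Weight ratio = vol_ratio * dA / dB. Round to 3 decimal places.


Wt ratio = 2.9 * 1.08 / 1.18
= 2.654

2.654


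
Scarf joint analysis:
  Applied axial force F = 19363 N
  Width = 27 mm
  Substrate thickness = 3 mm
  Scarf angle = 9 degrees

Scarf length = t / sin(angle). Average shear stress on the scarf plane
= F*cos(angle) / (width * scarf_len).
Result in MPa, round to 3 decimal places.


Scarf length = 3 / sin(9 deg) = 19.1774 mm
cos(9 deg) = 0.987688
Shear = 19363 * 0.987688 / (27 * 19.1774)
= 36.935 MPa

36.935


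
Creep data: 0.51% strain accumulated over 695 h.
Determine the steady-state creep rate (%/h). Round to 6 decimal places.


Rate = 0.51 / 695 = 0.000734 %/h

0.000734


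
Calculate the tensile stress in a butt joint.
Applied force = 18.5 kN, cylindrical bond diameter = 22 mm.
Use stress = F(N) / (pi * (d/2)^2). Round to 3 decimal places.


A = pi * 11.0^2 = 380.1327 mm^2
sigma = 18500.0 / 380.1327 = 48.667 MPa

48.667


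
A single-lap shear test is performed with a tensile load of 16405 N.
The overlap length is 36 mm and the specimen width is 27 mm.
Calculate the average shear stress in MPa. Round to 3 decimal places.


Shear stress = F / (overlap * width)
= 16405 / (36 * 27)
= 16405 / 972
= 16.878 MPa

16.878


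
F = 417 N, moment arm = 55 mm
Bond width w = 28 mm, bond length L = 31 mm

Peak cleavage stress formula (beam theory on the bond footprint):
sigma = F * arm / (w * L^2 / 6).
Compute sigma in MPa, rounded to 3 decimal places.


sigma = (417 * 55) / (28 * 961 / 6)
= 22935 * 6 / 26908
= 137610 / 26908
= 5.114 MPa

5.114


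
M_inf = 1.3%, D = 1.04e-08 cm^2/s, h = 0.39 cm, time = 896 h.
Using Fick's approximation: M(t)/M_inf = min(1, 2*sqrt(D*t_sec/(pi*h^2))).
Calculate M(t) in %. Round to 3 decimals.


t = 3225600 s
ratio = min(1, 2*sqrt(1.04e-08*3225600/(pi*0.1521)))
= 0.529923
M(t) = 1.3 * 0.529923 = 0.689%

0.689


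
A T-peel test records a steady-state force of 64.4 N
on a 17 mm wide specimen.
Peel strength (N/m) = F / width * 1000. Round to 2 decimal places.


Peel strength = 64.4 / 17 * 1000
= 3788.24 N/m

3788.24


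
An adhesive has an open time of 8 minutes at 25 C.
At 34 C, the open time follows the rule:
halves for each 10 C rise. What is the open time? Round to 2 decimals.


Factor = 2^((34-25)/10) = 1.8661
Open time = 8 / 1.8661 = 4.29 min

4.29


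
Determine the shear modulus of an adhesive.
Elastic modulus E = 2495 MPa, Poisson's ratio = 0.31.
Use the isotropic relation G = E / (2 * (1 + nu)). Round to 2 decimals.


G = 2495 / (2*(1+0.31)) = 2495 / 2.62
= 952.29 MPa

952.29


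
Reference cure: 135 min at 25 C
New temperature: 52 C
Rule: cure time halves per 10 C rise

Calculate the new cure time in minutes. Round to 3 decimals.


factor = 2^((52-25)/10) = 6.4980
t_new = 135 / 6.4980 = 20.776 min

20.776


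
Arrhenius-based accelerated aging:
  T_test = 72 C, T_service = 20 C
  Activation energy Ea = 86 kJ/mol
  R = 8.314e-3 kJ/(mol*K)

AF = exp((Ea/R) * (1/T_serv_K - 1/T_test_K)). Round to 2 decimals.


T_test_K = 345.15, T_serv_K = 293.15
AF = exp((86/8.314e-3) * (1/293.15 - 1/345.15))
= 203.59

203.59


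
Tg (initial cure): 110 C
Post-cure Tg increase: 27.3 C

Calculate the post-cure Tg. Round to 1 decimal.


Post-cure Tg = 110 + 27.3 = 137.3 C

137.3


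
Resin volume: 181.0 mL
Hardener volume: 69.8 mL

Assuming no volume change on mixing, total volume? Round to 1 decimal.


V_total = 181.0 + 69.8 = 250.8 mL

250.8


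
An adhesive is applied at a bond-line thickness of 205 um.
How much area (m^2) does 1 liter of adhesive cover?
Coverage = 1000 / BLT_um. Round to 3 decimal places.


Coverage = 1000 / 205 = 4.878 m^2

4.878


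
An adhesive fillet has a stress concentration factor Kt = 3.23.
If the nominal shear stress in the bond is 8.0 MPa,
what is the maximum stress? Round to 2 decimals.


Max stress = 8.0 * 3.23 = 25.84 MPa

25.84


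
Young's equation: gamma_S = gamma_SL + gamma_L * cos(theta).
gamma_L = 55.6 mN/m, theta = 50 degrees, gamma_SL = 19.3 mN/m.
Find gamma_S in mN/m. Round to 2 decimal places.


cos(50 deg) = 0.642788
gamma_S = 19.3 + 55.6 * 0.642788
= 55.04 mN/m

55.04


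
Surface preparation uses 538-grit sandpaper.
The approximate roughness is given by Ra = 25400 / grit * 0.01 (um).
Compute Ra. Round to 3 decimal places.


Ra = 25400 / 538 * 0.01
= 254 / 538
= 0.472 um

0.472


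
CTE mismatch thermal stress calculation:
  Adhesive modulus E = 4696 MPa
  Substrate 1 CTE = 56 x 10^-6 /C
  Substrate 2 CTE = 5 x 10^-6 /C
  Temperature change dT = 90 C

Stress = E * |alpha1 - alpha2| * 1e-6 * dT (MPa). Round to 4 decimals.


delta_alpha = |56 - 5| = 51 x 10^-6/C
Stress = 4696 * 51e-6 * 90
= 21.5546 MPa

21.5546


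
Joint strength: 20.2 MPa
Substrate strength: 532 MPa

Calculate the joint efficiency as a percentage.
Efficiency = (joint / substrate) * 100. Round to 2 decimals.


Efficiency = (20.2 / 532) * 100 = 3.80%

3.80


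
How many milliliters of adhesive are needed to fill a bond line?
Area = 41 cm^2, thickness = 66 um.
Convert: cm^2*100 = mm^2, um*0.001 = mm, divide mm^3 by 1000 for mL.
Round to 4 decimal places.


= (41 * 100) * (66 * 0.001) / 1000
= 0.2706 mL

0.2706


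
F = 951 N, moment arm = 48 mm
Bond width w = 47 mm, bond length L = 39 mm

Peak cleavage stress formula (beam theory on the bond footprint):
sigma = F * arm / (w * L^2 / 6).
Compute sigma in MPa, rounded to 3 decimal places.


sigma = (951 * 48) / (47 * 1521 / 6)
= 45648 * 6 / 71487
= 273888 / 71487
= 3.831 MPa

3.831


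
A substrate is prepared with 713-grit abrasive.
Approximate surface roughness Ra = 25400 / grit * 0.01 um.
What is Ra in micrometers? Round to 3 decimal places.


Ra = 25400 / 713 * 0.01 = 0.356 um

0.356


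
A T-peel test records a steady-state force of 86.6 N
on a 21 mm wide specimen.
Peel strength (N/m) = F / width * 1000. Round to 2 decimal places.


Peel strength = 86.6 / 21 * 1000
= 4123.81 N/m

4123.81


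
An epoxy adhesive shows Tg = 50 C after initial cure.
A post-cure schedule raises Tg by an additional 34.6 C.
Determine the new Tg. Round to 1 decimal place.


New Tg = 50 + 34.6
= 84.6 C

84.6


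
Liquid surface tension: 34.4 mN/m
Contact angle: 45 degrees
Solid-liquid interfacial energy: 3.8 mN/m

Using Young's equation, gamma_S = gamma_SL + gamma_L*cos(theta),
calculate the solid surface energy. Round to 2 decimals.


gamma_S = 3.8 + 34.4 * cos(45)
= 28.12 mN/m

28.12


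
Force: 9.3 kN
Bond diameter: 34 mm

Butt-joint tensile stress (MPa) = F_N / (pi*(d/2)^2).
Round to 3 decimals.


F_N = 9.3 * 1000 = 9300.0 N
A = pi*(17.0)^2 = 907.9203 mm^2
stress = 9300.0 / 907.9203 = 10.243 MPa

10.243


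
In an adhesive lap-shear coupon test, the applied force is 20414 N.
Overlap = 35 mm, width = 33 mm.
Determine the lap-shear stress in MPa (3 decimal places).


stress = F / (overlap * width)
= 20414 / (35 * 33)
= 17.674 MPa

17.674


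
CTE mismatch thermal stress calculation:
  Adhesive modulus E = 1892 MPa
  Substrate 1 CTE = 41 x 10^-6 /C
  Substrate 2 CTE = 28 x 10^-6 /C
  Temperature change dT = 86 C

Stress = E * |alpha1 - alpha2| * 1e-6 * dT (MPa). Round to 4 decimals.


delta_alpha = |41 - 28| = 13 x 10^-6/C
Stress = 1892 * 13e-6 * 86
= 2.1153 MPa

2.1153


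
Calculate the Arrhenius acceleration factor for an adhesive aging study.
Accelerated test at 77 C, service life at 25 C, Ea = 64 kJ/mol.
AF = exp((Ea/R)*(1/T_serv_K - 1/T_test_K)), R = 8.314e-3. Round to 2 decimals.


T_test = 350.15 K, T_serv = 298.15 K
Ea/R = 64 / 0.008314 = 7697.86
AF = exp(7697.86 * (1/298.15 - 1/350.15))
= 46.26

46.26


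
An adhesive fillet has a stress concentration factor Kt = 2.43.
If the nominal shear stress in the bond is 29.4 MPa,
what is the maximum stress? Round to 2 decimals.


Max stress = 29.4 * 2.43 = 71.44 MPa

71.44


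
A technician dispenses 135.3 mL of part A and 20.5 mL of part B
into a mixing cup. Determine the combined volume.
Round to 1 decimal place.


Combined volume = 135.3 + 20.5
= 155.8 mL

155.8


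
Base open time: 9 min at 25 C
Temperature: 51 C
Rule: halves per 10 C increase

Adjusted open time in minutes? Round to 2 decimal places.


Acceleration = 2^((51-25)/10) = 6.0629
Open time = 9 / 6.0629 = 1.48 min

1.48


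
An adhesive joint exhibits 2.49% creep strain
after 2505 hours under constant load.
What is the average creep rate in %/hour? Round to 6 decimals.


Creep rate = strain / time
= 2.49 / 2505
= 0.000994 %/h

0.000994


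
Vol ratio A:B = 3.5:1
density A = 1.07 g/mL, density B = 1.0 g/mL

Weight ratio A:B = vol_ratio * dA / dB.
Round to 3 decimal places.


Weight ratio = 3.5 * 1.07 / 1.0
= 3.745

3.745


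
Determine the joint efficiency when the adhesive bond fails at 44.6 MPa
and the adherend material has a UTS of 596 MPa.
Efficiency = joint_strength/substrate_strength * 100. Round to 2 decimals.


Joint efficiency = 44.6 / 596 * 100
= 7.48%

7.48


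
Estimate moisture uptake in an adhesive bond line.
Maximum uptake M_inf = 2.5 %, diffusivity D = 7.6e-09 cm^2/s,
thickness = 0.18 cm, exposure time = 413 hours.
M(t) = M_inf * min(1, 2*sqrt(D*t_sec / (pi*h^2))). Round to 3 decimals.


Convert time: 413 h = 1486800 s
ratio = min(1, 2*sqrt(7.6e-09*1486800/(pi*0.18^2)))
= 0.666370
M(t) = 2.5 * 0.666370 = 1.666%

1.666


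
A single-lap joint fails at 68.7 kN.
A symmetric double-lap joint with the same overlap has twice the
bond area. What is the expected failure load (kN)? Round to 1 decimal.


Double-lap load = 2 * 68.7 = 137.4 kN

137.4


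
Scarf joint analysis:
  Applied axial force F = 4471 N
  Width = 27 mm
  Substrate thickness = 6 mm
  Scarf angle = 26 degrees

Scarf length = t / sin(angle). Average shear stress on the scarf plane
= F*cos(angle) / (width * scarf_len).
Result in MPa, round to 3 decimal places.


Scarf length = 6 / sin(26 deg) = 13.6870 mm
cos(26 deg) = 0.898794
Shear = 4471 * 0.898794 / (27 * 13.6870)
= 10.874 MPa

10.874


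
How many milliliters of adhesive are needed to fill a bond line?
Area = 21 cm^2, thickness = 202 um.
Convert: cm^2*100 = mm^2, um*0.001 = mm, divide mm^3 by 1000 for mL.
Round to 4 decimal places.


= (21 * 100) * (202 * 0.001) / 1000
= 0.4242 mL

0.4242


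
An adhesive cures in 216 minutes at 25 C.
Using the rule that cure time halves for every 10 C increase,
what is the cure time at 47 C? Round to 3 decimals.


Factor = 2^((47 - 25) / 10) = 4.5948
Cure time = 216 / 4.5948
= 47.010 minutes

47.010


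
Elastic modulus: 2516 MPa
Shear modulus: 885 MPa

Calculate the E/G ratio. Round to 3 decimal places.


E / G = 2516 / 885 = 2.843

2.843


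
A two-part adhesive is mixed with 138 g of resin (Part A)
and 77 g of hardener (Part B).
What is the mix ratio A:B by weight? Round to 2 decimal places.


Mix ratio = mass_A / mass_B
= 138 / 77
= 1.79

1.79


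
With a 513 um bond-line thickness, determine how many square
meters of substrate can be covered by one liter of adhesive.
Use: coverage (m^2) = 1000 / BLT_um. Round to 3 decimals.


Coverage = 1000 / 513 = 1.949 m^2

1.949


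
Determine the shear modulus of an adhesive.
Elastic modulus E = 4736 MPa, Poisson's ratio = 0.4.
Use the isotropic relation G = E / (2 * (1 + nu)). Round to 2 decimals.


G = 4736 / (2*(1+0.4)) = 4736 / 2.80
= 1691.43 MPa

1691.43


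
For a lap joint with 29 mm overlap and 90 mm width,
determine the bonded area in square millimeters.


Area = 29 * 90 = 2610 mm^2

2610


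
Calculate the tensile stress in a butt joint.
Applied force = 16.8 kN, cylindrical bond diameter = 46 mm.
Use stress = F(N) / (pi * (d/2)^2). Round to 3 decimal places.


A = pi * 23.0^2 = 1661.9025 mm^2
sigma = 16800.0 / 1661.9025 = 10.109 MPa

10.109


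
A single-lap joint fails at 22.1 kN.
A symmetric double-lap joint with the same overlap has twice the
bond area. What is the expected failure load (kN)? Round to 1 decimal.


Double-lap load = 2 * 22.1 = 44.2 kN

44.2


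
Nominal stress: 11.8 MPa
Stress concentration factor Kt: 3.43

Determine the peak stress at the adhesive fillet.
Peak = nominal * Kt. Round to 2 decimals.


Peak stress = 11.8 * 3.43
= 40.47 MPa

40.47


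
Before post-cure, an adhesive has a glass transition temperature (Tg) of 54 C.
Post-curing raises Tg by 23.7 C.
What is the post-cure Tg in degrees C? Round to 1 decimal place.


Tg_post = Tg_base + delta_Tg
= 54 + 23.7
= 77.7 C

77.7


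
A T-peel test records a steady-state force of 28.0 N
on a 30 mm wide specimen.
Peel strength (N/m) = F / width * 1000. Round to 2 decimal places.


Peel strength = 28.0 / 30 * 1000
= 933.33 N/m

933.33


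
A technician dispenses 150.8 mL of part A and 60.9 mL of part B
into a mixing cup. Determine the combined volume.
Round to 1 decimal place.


Combined volume = 150.8 + 60.9
= 211.7 mL

211.7


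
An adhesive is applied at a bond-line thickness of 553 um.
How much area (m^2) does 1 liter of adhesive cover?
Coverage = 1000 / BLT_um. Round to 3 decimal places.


Coverage = 1000 / 553 = 1.808 m^2

1.808


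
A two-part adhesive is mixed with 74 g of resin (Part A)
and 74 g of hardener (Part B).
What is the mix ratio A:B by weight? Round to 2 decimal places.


Mix ratio = mass_A / mass_B
= 74 / 74
= 1.00

1.00


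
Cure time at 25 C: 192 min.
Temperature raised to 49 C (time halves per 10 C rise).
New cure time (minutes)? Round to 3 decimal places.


Acceleration factor = 2^(24/10) = 5.2780
New time = 192 / 5.2780 = 36.377 min

36.377


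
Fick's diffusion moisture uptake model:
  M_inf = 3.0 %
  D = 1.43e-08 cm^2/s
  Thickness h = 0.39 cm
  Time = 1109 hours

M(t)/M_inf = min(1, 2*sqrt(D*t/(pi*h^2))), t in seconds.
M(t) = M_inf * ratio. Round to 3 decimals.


t_sec = 1109 * 3600 = 3992400
ratio = 2*sqrt(1.43e-08*3992400/(pi*0.39^2))
= min(1, 0.691314)
= 0.691314
M(t) = 3.0 * 0.691314 = 2.074 %

2.074


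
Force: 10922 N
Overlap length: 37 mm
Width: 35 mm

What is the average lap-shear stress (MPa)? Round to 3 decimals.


Average shear stress = F / (overlap * width)
= 10922 / (37 * 35)
= 8.434 MPa

8.434


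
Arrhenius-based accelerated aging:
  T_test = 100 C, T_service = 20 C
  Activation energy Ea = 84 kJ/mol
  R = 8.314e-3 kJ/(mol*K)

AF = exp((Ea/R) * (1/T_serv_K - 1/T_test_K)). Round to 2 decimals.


T_test_K = 373.15, T_serv_K = 293.15
AF = exp((84/8.314e-3) * (1/293.15 - 1/373.15))
= 1618.09

1618.09


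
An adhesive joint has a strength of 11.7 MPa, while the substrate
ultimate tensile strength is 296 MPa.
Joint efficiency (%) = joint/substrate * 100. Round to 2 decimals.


Efficiency = 11.7 / 296 * 100
= 3.95%

3.95


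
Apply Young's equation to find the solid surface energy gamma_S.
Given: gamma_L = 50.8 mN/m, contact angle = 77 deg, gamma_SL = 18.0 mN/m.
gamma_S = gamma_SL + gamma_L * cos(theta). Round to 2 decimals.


theta_rad = 77 * pi/180 = 1.343904
gamma_S = 18.0 + 50.8 * cos(1.343904)
= 29.43 mN/m

29.43


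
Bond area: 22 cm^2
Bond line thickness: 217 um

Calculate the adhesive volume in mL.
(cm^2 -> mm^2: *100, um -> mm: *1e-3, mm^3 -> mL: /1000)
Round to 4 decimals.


V = 22*100 * 217*1e-3 / 1000
= 0.4774 mL

0.4774


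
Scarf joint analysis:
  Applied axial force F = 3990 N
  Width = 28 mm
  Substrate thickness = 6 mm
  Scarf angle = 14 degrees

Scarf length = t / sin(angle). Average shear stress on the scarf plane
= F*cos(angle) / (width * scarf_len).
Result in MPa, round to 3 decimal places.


Scarf length = 6 / sin(14 deg) = 24.8014 mm
cos(14 deg) = 0.970296
Shear = 3990 * 0.970296 / (28 * 24.8014)
= 5.575 MPa

5.575


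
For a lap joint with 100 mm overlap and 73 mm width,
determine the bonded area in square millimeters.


Area = 100 * 73 = 7300 mm^2

7300


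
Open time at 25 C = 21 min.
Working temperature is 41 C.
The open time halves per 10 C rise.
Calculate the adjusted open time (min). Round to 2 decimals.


factor = 2^((41 - 25) / 10) = 3.0314
ot = 21 / 3.0314 = 6.93 min

6.93


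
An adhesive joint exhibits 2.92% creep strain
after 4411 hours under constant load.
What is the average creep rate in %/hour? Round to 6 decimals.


Creep rate = strain / time
= 2.92 / 4411
= 0.000662 %/h

0.000662


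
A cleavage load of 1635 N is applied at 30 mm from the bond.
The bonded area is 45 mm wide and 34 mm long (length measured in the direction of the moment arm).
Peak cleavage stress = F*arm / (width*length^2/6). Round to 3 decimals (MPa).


Moment = 1635 * 30 = 49050 N*mm
Section modulus = 45 * 1156 / 6 = 52020 / 6 mm^3
Stress = 49050 / (52020 / 6) = 294300 / 52020
= 5.657 MPa

5.657


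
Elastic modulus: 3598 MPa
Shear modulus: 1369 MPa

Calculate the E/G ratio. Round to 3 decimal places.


E / G = 3598 / 1369 = 2.628

2.628


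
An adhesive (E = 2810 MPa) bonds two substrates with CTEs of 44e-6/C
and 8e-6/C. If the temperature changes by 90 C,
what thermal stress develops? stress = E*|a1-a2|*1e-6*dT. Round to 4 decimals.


Stress = 2810 * |44 - 8| * 1e-6 * 90
= 9.1044 MPa

9.1044


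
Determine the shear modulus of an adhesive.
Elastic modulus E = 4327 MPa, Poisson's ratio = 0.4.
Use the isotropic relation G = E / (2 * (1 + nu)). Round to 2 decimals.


G = 4327 / (2*(1+0.4)) = 4327 / 2.80
= 1545.36 MPa

1545.36


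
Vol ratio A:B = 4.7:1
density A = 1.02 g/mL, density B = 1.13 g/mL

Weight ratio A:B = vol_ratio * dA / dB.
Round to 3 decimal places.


Weight ratio = 4.7 * 1.02 / 1.13
= 4.242

4.242


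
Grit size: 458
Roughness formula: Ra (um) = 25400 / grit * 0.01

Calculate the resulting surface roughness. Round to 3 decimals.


Ra = 25400 / 458 * 0.01
= 0.555 um

0.555


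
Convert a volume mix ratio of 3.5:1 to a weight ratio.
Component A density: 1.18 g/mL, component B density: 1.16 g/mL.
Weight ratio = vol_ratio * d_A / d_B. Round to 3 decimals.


= 3.5 * 1.18 / 1.16 = 3.560

3.560


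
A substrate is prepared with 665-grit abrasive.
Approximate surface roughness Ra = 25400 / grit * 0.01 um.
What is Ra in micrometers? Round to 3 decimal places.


Ra = 25400 / 665 * 0.01 = 0.382 um

0.382


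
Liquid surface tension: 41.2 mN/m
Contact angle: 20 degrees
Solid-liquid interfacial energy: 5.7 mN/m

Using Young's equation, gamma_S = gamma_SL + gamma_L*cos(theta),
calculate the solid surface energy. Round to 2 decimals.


gamma_S = 5.7 + 41.2 * cos(20)
= 44.42 mN/m

44.42


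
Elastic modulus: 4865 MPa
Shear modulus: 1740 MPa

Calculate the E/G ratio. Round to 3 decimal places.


E / G = 4865 / 1740 = 2.796

2.796


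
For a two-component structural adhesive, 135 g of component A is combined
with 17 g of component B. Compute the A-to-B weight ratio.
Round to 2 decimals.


Weight ratio A:B = 135 / 17
= 7.94

7.94


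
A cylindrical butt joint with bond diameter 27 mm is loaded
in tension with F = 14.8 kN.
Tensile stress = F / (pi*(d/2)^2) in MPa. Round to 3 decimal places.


Area = pi * (27/2)^2 = 572.5553 mm^2
Stress = 14.8*1000 / 572.5553
= 25.849 MPa

25.849


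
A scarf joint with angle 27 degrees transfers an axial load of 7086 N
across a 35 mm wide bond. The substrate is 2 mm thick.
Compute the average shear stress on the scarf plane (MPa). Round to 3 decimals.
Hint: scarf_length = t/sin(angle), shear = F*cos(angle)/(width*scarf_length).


scarf_length = 2 / sin(27 deg) = 4.4054 mm
cos(27 deg) = 0.891007
shear stress = 7086 * 0.891007 / (35 * 4.4054)
= 40.948 MPa

40.948


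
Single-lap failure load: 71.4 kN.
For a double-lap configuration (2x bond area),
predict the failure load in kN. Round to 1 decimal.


Failure load = 71.4 * 2 = 142.8 kN

142.8


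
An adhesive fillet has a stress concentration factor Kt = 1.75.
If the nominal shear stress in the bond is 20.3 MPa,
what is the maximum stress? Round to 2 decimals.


Max stress = 20.3 * 1.75 = 35.53 MPa

35.53


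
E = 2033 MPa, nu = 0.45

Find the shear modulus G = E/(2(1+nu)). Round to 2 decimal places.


G = 2033 / (2 * 1.45)
= 701.03 MPa

701.03


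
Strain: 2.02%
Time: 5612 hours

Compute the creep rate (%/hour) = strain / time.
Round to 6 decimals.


Creep rate = 2.02 / 5612
= 0.000360 %/h

0.000360


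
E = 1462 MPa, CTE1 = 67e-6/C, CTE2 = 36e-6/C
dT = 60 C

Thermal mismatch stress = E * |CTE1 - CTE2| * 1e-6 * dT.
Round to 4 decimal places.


= 1462 * 31e-6 * 60
= 2.7193 MPa

2.7193


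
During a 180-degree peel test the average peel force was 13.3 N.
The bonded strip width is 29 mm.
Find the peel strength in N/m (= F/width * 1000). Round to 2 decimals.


Peel strength = F/width * 1000
= 13.3 / 29 * 1000
= 458.62 N/m

458.62


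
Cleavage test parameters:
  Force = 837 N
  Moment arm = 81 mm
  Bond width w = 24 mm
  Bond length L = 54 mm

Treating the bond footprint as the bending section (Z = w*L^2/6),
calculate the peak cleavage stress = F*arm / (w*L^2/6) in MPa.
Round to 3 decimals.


M = 837 * 81 = 67797 N*mm
Z = 24 * 54^2 / 6 = 69984 / 6 mm^3
sigma = M / Z = 6 * 67797 / 69984 = 406782 / 69984
= 5.813 MPa

5.813


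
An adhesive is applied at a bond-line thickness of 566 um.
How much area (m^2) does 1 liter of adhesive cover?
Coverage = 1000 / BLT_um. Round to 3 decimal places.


Coverage = 1000 / 566 = 1.767 m^2

1.767


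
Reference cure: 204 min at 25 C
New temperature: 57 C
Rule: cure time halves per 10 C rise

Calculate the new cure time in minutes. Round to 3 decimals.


factor = 2^((57-25)/10) = 9.1896
t_new = 204 / 9.1896 = 22.199 min

22.199


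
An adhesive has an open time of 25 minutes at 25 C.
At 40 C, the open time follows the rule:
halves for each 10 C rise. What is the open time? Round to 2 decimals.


Factor = 2^((40-25)/10) = 2.8284
Open time = 25 / 2.8284 = 8.84 min

8.84


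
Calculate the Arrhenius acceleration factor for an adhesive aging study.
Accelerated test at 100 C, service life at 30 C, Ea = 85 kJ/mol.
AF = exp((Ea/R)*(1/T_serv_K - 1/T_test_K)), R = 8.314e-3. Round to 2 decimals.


T_test = 373.15 K, T_serv = 303.15 K
Ea/R = 85 / 0.008314 = 10223.72
AF = exp(10223.72 * (1/303.15 - 1/373.15))
= 559.22

559.22


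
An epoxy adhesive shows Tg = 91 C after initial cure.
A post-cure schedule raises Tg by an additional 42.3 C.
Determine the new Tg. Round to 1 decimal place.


New Tg = 91 + 42.3
= 133.3 C

133.3


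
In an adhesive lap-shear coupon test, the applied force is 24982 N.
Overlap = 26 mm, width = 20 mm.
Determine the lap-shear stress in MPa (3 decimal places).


stress = F / (overlap * width)
= 24982 / (26 * 20)
= 48.042 MPa

48.042


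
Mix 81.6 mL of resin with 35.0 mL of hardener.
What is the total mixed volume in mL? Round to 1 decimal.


Total = 81.6 + 35.0 = 116.6 mL

116.6


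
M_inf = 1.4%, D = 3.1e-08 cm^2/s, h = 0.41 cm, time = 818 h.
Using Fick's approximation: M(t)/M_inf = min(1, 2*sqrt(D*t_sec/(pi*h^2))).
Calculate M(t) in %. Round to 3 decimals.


t = 2944800 s
ratio = min(1, 2*sqrt(3.1e-08*2944800/(pi*0.1681)))
= 0.831534
M(t) = 1.4 * 0.831534 = 1.164%

1.164


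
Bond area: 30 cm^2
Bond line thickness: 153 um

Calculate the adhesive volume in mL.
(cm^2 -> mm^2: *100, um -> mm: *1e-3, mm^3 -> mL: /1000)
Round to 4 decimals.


V = 30*100 * 153*1e-3 / 1000
= 0.4590 mL

0.4590


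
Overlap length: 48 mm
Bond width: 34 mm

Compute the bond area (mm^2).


Bond area = 48 * 34 = 1632 mm^2

1632


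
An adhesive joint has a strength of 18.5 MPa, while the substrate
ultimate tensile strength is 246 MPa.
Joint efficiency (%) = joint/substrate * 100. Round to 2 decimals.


Efficiency = 18.5 / 246 * 100
= 7.52%

7.52


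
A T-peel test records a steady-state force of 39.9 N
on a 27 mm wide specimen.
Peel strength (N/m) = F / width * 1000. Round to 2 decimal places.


Peel strength = 39.9 / 27 * 1000
= 1477.78 N/m

1477.78


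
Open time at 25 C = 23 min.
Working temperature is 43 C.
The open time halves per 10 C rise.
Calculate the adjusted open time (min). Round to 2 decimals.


factor = 2^((43 - 25) / 10) = 3.4822
ot = 23 / 3.4822 = 6.61 min

6.61


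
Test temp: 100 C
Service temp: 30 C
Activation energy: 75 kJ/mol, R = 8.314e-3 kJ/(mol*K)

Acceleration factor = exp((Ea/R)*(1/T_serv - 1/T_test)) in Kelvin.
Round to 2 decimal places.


AF = exp((75/0.008314)*(1/303.15 - 1/373.15))
= 265.67

265.67


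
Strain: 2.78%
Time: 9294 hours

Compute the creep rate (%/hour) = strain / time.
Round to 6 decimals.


Creep rate = 2.78 / 9294
= 0.000299 %/h

0.000299


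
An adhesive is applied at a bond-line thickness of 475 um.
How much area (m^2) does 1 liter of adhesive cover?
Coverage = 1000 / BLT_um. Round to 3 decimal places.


Coverage = 1000 / 475 = 2.105 m^2

2.105


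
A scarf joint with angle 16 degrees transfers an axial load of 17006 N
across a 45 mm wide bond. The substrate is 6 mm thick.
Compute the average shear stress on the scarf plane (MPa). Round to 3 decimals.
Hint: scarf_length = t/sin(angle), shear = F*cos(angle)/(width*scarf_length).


scarf_length = 6 / sin(16 deg) = 21.7677 mm
cos(16 deg) = 0.961262
shear stress = 17006 * 0.961262 / (45 * 21.7677)
= 16.689 MPa

16.689


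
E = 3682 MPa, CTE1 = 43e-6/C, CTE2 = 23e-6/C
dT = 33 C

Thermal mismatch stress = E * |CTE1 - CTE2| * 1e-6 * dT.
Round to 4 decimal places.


= 3682 * 20e-6 * 33
= 2.4301 MPa

2.4301


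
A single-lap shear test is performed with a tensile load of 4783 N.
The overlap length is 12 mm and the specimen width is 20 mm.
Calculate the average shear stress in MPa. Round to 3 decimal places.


Shear stress = F / (overlap * width)
= 4783 / (12 * 20)
= 4783 / 240
= 19.929 MPa

19.929


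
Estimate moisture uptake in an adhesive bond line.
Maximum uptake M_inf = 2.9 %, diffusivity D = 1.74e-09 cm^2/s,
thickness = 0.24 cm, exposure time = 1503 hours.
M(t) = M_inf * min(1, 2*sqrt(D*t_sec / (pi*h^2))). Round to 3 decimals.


Convert time: 1503 h = 5410800 s
ratio = min(1, 2*sqrt(1.74e-09*5410800/(pi*0.24^2)))
= 0.456194
M(t) = 2.9 * 0.456194 = 1.323%

1.323


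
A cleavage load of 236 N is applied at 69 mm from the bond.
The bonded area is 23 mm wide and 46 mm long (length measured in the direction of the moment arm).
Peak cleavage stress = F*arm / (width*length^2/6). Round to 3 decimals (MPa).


Moment = 236 * 69 = 16284 N*mm
Section modulus = 23 * 2116 / 6 = 48668 / 6 mm^3
Stress = 16284 / (48668 / 6) = 97704 / 48668
= 2.008 MPa

2.008


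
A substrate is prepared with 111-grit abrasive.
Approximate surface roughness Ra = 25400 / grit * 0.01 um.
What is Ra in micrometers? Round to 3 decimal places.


Ra = 25400 / 111 * 0.01 = 2.288 um

2.288


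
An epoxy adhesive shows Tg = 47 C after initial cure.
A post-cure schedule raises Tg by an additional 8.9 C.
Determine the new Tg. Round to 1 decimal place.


New Tg = 47 + 8.9
= 55.9 C

55.9


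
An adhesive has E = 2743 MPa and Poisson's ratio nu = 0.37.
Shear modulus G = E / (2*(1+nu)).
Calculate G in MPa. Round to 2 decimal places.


G = 2743 / (2*(1+0.37))
= 2743 / 2.74
= 1001.09 MPa

1001.09


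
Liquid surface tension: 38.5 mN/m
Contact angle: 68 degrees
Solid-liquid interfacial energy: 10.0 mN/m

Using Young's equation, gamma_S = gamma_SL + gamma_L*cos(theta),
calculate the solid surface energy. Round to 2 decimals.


gamma_S = 10.0 + 38.5 * cos(68)
= 24.42 mN/m

24.42


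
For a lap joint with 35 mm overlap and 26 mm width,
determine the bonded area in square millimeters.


Area = 35 * 26 = 910 mm^2

910


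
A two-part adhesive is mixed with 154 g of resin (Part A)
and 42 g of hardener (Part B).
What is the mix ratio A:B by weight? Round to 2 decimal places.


Mix ratio = mass_A / mass_B
= 154 / 42
= 3.67

3.67


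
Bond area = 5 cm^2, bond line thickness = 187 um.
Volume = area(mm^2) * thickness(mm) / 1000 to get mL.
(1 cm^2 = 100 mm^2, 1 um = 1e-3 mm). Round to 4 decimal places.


area_mm2 = 5 * 100 = 500
blt_mm = 187 * 1e-3 = 0.187
vol_mm3 = 500 * 0.187 = 93.5
vol_mL = 93.5 / 1000 = 0.0935 mL

0.0935


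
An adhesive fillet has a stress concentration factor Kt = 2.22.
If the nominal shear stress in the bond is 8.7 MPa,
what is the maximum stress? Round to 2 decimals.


Max stress = 8.7 * 2.22 = 19.31 MPa

19.31


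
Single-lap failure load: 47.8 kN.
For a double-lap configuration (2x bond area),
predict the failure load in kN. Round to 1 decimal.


Failure load = 47.8 * 2 = 95.6 kN

95.6
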